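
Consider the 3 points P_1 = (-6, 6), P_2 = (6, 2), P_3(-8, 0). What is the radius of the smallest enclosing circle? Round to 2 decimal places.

Side lengths²: P_1P_2² = 160, P_1P_3² = 40, P_2P_3² = 200.
Since P_2P_3² = 200 ≥ 160 + 40 = 200, the angle opposite P_2P_3 is not acute, so the smallest enclosing circle has P_2P_3 as diameter.
Centre = midpoint of P_2P_3 = (-1, 1), r² = 200/4 = 50.
r = √50 ≈ 7.07.

7.07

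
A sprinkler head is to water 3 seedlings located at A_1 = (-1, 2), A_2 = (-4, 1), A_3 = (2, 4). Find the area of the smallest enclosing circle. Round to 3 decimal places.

Side lengths²: A_1A_2² = 10, A_1A_3² = 13, A_2A_3² = 45.
Since A_2A_3² = 45 ≥ 13 + 10 = 23, the angle opposite A_2A_3 is not acute, so the smallest enclosing circle has A_2A_3 as diameter.
Centre = midpoint of A_2A_3 = (-1, 2.5), r² = 45/4 = 11.25.
Area = π·r² = π·11.25 ≈ 35.343.

35.343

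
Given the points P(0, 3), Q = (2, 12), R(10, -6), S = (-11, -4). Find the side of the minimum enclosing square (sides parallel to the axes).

21

The bounding box has width 21 and height 18.
An axis-aligned square enclosing the set must have side ≥ max(width, height).
So the minimum side is max(21, 18) = 21.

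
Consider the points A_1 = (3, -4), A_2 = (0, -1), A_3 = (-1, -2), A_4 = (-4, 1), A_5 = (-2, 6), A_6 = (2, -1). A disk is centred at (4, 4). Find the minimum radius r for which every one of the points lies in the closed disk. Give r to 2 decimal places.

8.54

The required radius is the distance from (4, 4) to the farthest point.
Squared distances: 65, 41, 61, 73, 40, 29.
Maximum is 73, attained at A_4.
r = √73 ≈ 8.54.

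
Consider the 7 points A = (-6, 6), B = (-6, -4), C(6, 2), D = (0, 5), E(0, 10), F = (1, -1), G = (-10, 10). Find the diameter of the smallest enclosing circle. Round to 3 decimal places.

18.200

The minimum enclosing circle is determined by three boundary points: B, C, G.
Their circumcentre is (-2.75, 4.5) with r² = 82.8125.
The farthest remaining point F is at distance² 44.3125 ≤ 82.8125.
Diameter = 2r = 2√(82.8125) ≈ 18.200.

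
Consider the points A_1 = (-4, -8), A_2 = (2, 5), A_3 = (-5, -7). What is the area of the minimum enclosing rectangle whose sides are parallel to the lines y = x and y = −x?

66.5

In coordinates u = x + y, v = x − y the rectangle is axis-aligned; the map (x,y)→(u,v) scales areas by 2.
u-values: -12, 7, -12; range = 7 − (-12) = 19.
v-values: 4, -3, 2; range = 4 − (-3) = 7.
Area = (19 × 7) / 2 = 66.5.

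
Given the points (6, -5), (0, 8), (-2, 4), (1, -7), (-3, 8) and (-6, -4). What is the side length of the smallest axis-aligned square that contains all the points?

15

The bounding box has width 12 and height 15.
An axis-aligned square enclosing the set must have side ≥ max(width, height).
So the minimum side is max(12, 15) = 15.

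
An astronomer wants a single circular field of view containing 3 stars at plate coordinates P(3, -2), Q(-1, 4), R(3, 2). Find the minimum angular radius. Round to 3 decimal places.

Side lengths²: PQ² = 52, PR² = 16, QR² = 20.
Since PQ² = 52 ≥ 20 + 16 = 36, the angle opposite PQ is not acute, so the smallest enclosing circle has PQ as diameter.
Centre = midpoint of PQ = (1, 1), r² = 52/4 = 13.
r = √13 ≈ 3.606.

3.606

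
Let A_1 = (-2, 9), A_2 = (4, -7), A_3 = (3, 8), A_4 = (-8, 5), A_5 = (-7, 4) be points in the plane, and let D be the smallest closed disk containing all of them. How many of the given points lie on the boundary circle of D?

The minimum enclosing circle of a finite set is fixed by two of the points (as a diameter) or three (as a circumcircle).
The minimum enclosing circle is determined by three boundary points: A_1, A_2, A_4.
Their circumcentre is (-0.6, 0.4) with r² = 75.92.
The farthest remaining point A_3 is at distance² 70.72 ≤ 75.92.
The points at distance exactly r from the centre are A_1, A_2, A_4 — 3 points.

3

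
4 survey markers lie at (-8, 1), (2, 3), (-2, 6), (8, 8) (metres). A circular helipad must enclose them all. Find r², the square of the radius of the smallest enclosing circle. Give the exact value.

The minimum enclosing circle of a finite set is fixed by two of the points (as a diameter) or three (as a circumcircle).
The farthest pair is (-8, 1)–(8, 8) with squared distance 305. The circle on this segment as diameter has centre (0, 4.5) and r² = 305/4 = 76.25.
Check (2, 3): distance² to centre = 6.25 ≤ 76.25, so it lies inside.
All remaining points lie in this disk, and no smaller disk contains both endpoints, so this is the minimum enclosing circle.

76.25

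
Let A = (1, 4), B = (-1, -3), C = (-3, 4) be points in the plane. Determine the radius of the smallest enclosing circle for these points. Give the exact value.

Side lengths²: AB² = 53, AC² = 16, BC² = 53.
Since BC² = 53 < 53 + 16 = 69, the triangle is acute, so the smallest enclosing circle is the circumcircle.
Circumcentre = (-1, 11/14), r² = 2809/196.
r = √(2809/196) = 53/14.

53/14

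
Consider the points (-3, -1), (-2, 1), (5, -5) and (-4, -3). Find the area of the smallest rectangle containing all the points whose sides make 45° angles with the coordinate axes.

In coordinates u = x + y, v = x − y the rectangle is axis-aligned; the map (x,y)→(u,v) scales areas by 2.
u-values: -4, -1, 0, -7; range = 0 − (-7) = 7.
v-values: -2, -3, 10, -1; range = 10 − (-3) = 13.
Area = (7 × 13) / 2 = 45.5.

45.5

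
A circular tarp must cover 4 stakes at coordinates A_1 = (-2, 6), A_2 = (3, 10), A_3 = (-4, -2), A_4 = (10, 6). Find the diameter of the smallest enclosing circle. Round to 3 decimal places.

16.125

The farthest pair is A_3–A_4 with squared distance 260. The circle on this segment as diameter has centre (3, 2) and r² = 260/4 = 65.
Check A_1: distance² to centre = 41 ≤ 65, so it lies inside.
All remaining points lie in this disk, and no smaller disk contains both endpoints, so this is the minimum enclosing circle.
Diameter = 2r = 2√65 ≈ 16.125.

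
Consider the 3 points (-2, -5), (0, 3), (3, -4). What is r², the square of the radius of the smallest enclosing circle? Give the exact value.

Call the three points A, B, C in the order given.
Side lengths²: AB² = 68, AC² = 26, BC² = 58.
Since AB² = 68 < 58 + 26 = 84, the triangle is acute, so the smallest enclosing circle is the circumcircle.
Circumcentre = (-3/19, -23/19), r² = 6409/361.

6409/361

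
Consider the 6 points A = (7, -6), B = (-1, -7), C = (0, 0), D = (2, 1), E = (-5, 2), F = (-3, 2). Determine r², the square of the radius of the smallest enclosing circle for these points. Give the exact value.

The minimum enclosing circle of a finite set is fixed by two of the points (as a diameter) or three (as a circumcircle).
The farthest pair is A–E with squared distance 208. The circle on this segment as diameter has centre (1, -2) and r² = 208/4 = 52.
Check B: distance² to centre = 29 ≤ 52, so it lies inside.
All remaining points lie in this disk, and no smaller disk contains both endpoints, so this is the minimum enclosing circle.

52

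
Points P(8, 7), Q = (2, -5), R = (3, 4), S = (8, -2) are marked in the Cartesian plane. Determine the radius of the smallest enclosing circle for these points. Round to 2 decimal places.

By Welzl's lemma the MEC is supported by two points (diametrically opposite) or three points (on a circumcircle).
The farthest pair is P–Q with squared distance 180. The circle on this segment as diameter has centre (5, 1) and r² = 180/4 = 45.
Check R: distance² to centre = 13 ≤ 45, so it lies inside.
All remaining points lie in this disk, and no smaller disk contains both endpoints, so this is the minimum enclosing circle.
r = √45 ≈ 6.71.

6.71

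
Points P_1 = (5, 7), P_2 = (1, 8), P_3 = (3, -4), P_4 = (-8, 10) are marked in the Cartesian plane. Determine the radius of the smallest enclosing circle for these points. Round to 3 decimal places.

8.902

A smallest enclosing disk is always determined by at most three of the input points on its boundary.
The farthest pair is P_3–P_4 with squared distance 317. The circle on this segment as diameter has centre (-2.5, 3) and r² = 317/4 = 79.25.
Check P_1: distance² to centre = 72.25 ≤ 79.25, so it lies inside.
All remaining points lie in this disk, and no smaller disk contains both endpoints, so this is the minimum enclosing circle.
r = √(79.25) ≈ 8.902.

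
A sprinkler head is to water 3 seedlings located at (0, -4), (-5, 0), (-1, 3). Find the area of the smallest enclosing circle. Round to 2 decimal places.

41.89

Call the three points A, B, C in the order given.
Side lengths²: AB² = 41, AC² = 50, BC² = 25.
Since AC² = 50 < 41 + 25 = 66, the triangle is acute, so the smallest enclosing circle is the circumcircle.
Circumcentre = (-87/62, -39/62), r² = 25625/1922.
Area = π·r² = π·25625/1922 ≈ 41.89.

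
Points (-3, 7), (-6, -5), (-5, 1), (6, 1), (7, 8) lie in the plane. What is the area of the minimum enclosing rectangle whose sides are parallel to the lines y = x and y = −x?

195

In coordinates u = x + y, v = x − y the rectangle is axis-aligned; the map (x,y)→(u,v) scales areas by 2.
u-values: 4, -11, -4, 7, 15; range = 15 − (-11) = 26.
v-values: -10, -1, -6, 5, -1; range = 5 − (-10) = 15.
Area = (26 × 15) / 2 = 195.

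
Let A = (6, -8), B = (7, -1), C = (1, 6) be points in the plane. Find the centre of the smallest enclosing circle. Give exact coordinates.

Side lengths²: AB² = 50, AC² = 221, BC² = 85.
Since AC² = 221 ≥ 85 + 50 = 135, the angle opposite AC is not acute, so the smallest enclosing circle has AC as diameter.
Centre = midpoint of AC = (3.5, -1), r² = 221/4 = 55.25.
Centre = (3.5, -1).

(3.5, -1)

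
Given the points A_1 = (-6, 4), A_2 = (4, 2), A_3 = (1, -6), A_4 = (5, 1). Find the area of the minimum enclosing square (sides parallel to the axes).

The bounding box has width 11 and height 10.
An axis-aligned square enclosing the set must have side ≥ max(width, height).
So the minimum side is max(11, 10) = 11.
Area = 11² = 121.

121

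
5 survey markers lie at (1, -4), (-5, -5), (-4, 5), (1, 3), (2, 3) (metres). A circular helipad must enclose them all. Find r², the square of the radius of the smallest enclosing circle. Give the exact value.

57065/1922

By Welzl's lemma the MEC is supported by two points (diametrically opposite) or three points (on a circumcircle).
The minimum enclosing circle is determined by three boundary points: (-5, -5), (-4, 5), (2, 3).
Their circumcentre is (-149/62, -13/62) with r² = 57065/1922.
The farthest remaining point (1, -4) is at distance² 49873/1922 ≤ 57065/1922.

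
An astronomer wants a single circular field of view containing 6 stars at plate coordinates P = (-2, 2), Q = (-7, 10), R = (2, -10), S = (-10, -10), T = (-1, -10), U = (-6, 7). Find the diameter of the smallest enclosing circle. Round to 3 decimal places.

By Welzl's lemma the MEC is supported by two points (diametrically opposite) or three points (on a circumcircle).
The minimum enclosing circle is determined by three boundary points: Q, R, S.
Their circumcentre is (-4, -0.675) with r² = 122.955625.
The farthest remaining point T is at distance² 95.955625 ≤ 122.955625.
Diameter = 2r = 2√(122.955625) ≈ 22.177.

22.177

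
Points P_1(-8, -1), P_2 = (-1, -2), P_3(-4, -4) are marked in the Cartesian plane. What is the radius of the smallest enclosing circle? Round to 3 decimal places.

Side lengths²: P_1P_2² = 50, P_1P_3² = 25, P_2P_3² = 13.
Since P_1P_2² = 50 ≥ 25 + 13 = 38, the angle opposite P_1P_2 is not acute, so the smallest enclosing circle has P_1P_2 as diameter.
Centre = midpoint of P_1P_2 = (-4.5, -1.5), r² = 50/4 = 12.5.
r = √(12.5) ≈ 3.536.

3.536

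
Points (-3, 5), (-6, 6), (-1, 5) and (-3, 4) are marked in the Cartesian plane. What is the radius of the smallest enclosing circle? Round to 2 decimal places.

2.55

The minimum enclosing circle of a finite set is fixed by two of the points (as a diameter) or three (as a circumcircle).
The farthest pair is (-6, 6)–(-1, 5) with squared distance 26. The circle on this segment as diameter has centre (-3.5, 5.5) and r² = 26/4 = 6.5.
Check (-3, 5): distance² to centre = 0.5 ≤ 6.5, so it lies inside.
All remaining points lie in this disk, and no smaller disk contains both endpoints, so this is the minimum enclosing circle.
r = √(6.5) ≈ 2.55.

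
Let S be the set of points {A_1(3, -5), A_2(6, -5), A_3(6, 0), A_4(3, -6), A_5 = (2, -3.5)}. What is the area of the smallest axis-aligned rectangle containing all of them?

x ranges over [2, 6], width 4.
y ranges over [-6, 0], height 6.
Area = 4 × 6 = 24.

24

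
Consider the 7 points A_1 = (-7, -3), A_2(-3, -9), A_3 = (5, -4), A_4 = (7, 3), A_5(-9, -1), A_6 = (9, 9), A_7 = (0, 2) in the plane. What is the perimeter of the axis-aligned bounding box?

72

Width = max x − min x = 9 − (-9) = 18.
Height = max y − min y = 9 − (-9) = 18.
Perimeter = 2(18 + 18) = 72.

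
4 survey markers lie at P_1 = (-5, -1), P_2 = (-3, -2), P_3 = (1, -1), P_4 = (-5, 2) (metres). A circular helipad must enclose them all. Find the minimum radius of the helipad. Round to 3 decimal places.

3.354

The farthest pair is P_3–P_4 with squared distance 45. The circle on this segment as diameter has centre (-2, 0.5) and r² = 45/4 = 11.25.
Check P_1: distance² to centre = 11.25 ≤ 11.25, so it lies inside.
All remaining points lie in this disk, and no smaller disk contains both endpoints, so this is the minimum enclosing circle.
r = √(11.25) ≈ 3.354.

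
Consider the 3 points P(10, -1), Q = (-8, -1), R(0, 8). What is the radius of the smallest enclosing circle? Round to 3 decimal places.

Side lengths²: PQ² = 324, PR² = 181, QR² = 145.
Since PQ² = 324 < 181 + 145 = 326, the triangle is acute, so the smallest enclosing circle is the circumcircle.
Circumcentre = (1, -17/18), r² = 26245/324.
r = √(26245/324) ≈ 9.000.

9.000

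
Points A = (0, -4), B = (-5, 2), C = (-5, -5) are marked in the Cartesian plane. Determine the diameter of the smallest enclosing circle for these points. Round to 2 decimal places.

7.96

Side lengths²: AB² = 61, AC² = 26, BC² = 49.
Since AB² = 61 < 49 + 26 = 75, the triangle is acute, so the smallest enclosing circle is the circumcircle.
Circumcentre = (-3.1, -1.5), r² = 15.86.
Diameter = 2r = 2√(15.86) ≈ 7.96.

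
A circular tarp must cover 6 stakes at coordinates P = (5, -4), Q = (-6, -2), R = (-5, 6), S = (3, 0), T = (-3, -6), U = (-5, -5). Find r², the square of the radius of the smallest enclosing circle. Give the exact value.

The minimum enclosing circle is determined by three boundary points: P, R, U.
Their circumcentre is (-0.5, 0.5) with r² = 50.5.
The farthest remaining point T is at distance² 48.5 ≤ 50.5.

50.5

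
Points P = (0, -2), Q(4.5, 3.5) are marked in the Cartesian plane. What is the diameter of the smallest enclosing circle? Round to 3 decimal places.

The smallest circle enclosing two points has them as diameter endpoints.
Centre = midpoint = (2.25, 0.75); r² = |PQ|²/4 = 50.5/4 = 12.625.
Diameter = 2r = 2√(12.625) ≈ 7.106.

7.106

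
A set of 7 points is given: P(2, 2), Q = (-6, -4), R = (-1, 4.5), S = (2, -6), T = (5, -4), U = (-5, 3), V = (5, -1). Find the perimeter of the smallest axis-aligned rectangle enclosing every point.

43

Width = max x − min x = 5 − (-6) = 11.
Height = max y − min y = 4.5 − (-6) = 10.5.
Perimeter = 2(11 + 10.5) = 43.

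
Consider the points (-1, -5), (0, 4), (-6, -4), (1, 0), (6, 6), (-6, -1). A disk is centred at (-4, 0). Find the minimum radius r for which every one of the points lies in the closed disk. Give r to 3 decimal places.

11.662

The required radius is the distance from (-4, 0) to the farthest point.
Squared distances: 34, 32, 20, 25, 136, 5.
Maximum is 136, attained at (6, 6).
r = √136 ≈ 11.662.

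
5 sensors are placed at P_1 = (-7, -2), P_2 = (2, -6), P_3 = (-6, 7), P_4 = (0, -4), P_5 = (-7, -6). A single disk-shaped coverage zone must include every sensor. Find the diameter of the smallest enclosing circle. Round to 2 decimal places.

The minimum enclosing circle of a finite set is fixed by two of the points (as a diameter) or three (as a circumcircle).
The minimum enclosing circle is determined by three boundary points: P_2, P_3, P_5.
Their circumcentre is (-2.5, 5/26) with r² = 19805/338.
The farthest remaining point P_1 is at distance² 8469/338 ≤ 19805/338.
Diameter = 2r = 2√(19805/338) ≈ 15.31.

15.31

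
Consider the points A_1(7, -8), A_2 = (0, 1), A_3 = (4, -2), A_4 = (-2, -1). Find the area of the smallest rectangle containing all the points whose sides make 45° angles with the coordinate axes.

40

In coordinates u = x + y, v = x − y the rectangle is axis-aligned; the map (x,y)→(u,v) scales areas by 2.
u-values: -1, 1, 2, -3; range = 2 − (-3) = 5.
v-values: 15, -1, 6, -1; range = 15 − (-1) = 16.
Area = (5 × 16) / 2 = 40.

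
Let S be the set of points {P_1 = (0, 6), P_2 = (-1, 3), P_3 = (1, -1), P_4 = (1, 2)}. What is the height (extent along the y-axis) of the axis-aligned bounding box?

max y = 6, min y = -1, so height = 7.

7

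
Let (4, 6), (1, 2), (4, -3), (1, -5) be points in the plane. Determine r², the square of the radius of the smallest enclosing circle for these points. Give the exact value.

32.5

By Welzl's lemma the MEC is supported by two points (diametrically opposite) or three points (on a circumcircle).
The farthest pair is (4, 6)–(1, -5) with squared distance 130. The circle on this segment as diameter has centre (2.5, 0.5) and r² = 130/4 = 32.5.
Check (1, 2): distance² to centre = 4.5 ≤ 32.5, so it lies inside.
All remaining points lie in this disk, and no smaller disk contains both endpoints, so this is the minimum enclosing circle.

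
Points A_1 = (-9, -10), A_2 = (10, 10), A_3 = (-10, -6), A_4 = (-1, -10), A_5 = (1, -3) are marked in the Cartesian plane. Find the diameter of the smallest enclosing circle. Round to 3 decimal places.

The farthest pair is A_1–A_2 with squared distance 761. The circle on this segment as diameter has centre (0.5, 0) and r² = 761/4 = 190.25.
Check A_3: distance² to centre = 146.25 ≤ 190.25, so it lies inside.
All remaining points lie in this disk, and no smaller disk contains both endpoints, so this is the minimum enclosing circle.
Diameter = 2r = 2√(190.25) ≈ 27.586.

27.586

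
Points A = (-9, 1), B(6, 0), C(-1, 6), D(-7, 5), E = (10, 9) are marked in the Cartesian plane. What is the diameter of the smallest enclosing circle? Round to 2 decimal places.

20.62

A smallest enclosing disk is always determined by at most three of the input points on its boundary.
The farthest pair is A–E with squared distance 425. The circle on this segment as diameter has centre (0.5, 5) and r² = 425/4 = 106.25.
Check B: distance² to centre = 55.25 ≤ 106.25, so it lies inside.
All remaining points lie in this disk, and no smaller disk contains both endpoints, so this is the minimum enclosing circle.
Diameter = 2r = 2√(106.25) ≈ 20.62.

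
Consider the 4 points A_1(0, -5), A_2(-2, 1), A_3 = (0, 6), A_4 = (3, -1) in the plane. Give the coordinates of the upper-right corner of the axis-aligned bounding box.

x-range [-2, 3], y-range [-5, 6].
The upper-right corner is (3, 6).

(3, 6)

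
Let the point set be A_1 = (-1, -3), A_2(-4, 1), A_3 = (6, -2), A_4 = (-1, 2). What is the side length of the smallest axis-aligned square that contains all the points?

10

The bounding box has width 10 and height 5.
An axis-aligned square enclosing the set must have side ≥ max(width, height).
So the minimum side is max(10, 5) = 10.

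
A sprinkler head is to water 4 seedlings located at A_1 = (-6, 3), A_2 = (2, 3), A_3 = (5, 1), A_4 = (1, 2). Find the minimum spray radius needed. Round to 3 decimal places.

5.590

A smallest enclosing disk is always determined by at most three of the input points on its boundary.
The farthest pair is A_1–A_3 with squared distance 125. The circle on this segment as diameter has centre (-0.5, 2) and r² = 125/4 = 31.25.
Check A_2: distance² to centre = 7.25 ≤ 31.25, so it lies inside.
All remaining points lie in this disk, and no smaller disk contains both endpoints, so this is the minimum enclosing circle.
r = √(31.25) ≈ 5.590.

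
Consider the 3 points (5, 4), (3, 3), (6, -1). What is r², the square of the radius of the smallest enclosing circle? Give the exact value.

Call the three points A, B, C in the order given.
Side lengths²: AB² = 5, AC² = 26, BC² = 25.
Since AC² = 26 < 25 + 5 = 30, the triangle is acute, so the smallest enclosing circle is the circumcircle.
Circumcentre = (111/22, 31/22), r² = 1625/242.

1625/242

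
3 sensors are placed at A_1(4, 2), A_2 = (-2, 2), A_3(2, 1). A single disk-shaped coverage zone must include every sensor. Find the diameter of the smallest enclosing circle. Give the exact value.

6

Side lengths²: A_1A_2² = 36, A_1A_3² = 5, A_2A_3² = 17.
Since A_1A_2² = 36 ≥ 17 + 5 = 22, the angle opposite A_1A_2 is not acute, so the smallest enclosing circle has A_1A_2 as diameter.
Centre = midpoint of A_1A_2 = (1, 2), r² = 36/4 = 9.
Diameter = 2r = 2√9 = 6.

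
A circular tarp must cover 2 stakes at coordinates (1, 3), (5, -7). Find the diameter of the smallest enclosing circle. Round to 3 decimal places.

The smallest circle enclosing two points has them as diameter endpoints.
Centre = midpoint = (3, -2); r² = |(1, 3)−(5, -7)|²/4 = 116/4 = 29.
Diameter = 2r = 2√29 ≈ 10.770.

10.770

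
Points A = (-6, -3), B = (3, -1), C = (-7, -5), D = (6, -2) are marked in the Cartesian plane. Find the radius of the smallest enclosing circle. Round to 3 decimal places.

6.671

The minimum enclosing circle of a finite set is fixed by two of the points (as a diameter) or three (as a circumcircle).
The farthest pair is C–D with squared distance 178. The circle on this segment as diameter has centre (-0.5, -3.5) and r² = 178/4 = 44.5.
Check A: distance² to centre = 30.5 ≤ 44.5, so it lies inside.
All remaining points lie in this disk, and no smaller disk contains both endpoints, so this is the minimum enclosing circle.
r = √(44.5) ≈ 6.671.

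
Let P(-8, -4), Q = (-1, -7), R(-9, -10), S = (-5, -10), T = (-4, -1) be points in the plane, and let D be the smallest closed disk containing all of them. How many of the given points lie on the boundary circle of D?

The minimum enclosing circle of a finite set is fixed by two of the points (as a diameter) or three (as a circumcircle).
The minimum enclosing circle is determined by three boundary points: Q, R, T.
Their circumcentre is (-229/38, -219/38) with r² = 19345/722.
The farthest remaining point S is at distance² 13721/722 ≤ 19345/722.
The points at distance exactly r from the centre are Q, R, T — 3 points.

3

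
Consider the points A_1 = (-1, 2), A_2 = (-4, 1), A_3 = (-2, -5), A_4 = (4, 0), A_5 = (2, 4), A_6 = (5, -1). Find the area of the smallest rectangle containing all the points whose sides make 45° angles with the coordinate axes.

In coordinates u = x + y, v = x − y the rectangle is axis-aligned; the map (x,y)→(u,v) scales areas by 2.
u-values: 1, -3, -7, 4, 6, 4; range = 6 − (-7) = 13.
v-values: -3, -5, 3, 4, -2, 6; range = 6 − (-5) = 11.
Area = (13 × 11) / 2 = 71.5.

71.5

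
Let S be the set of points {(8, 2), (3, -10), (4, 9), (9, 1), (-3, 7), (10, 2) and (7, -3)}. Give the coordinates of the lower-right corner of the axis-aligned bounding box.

x-range [-3, 10], y-range [-10, 9].
The lower-right corner is (10, -10).

(10, -10)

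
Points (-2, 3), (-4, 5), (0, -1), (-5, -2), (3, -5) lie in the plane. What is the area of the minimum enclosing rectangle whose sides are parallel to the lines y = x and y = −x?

In coordinates u = x + y, v = x − y the rectangle is axis-aligned; the map (x,y)→(u,v) scales areas by 2.
u-values: 1, 1, -1, -7, -2; range = 1 − (-7) = 8.
v-values: -5, -9, 1, -3, 8; range = 8 − (-9) = 17.
Area = (8 × 17) / 2 = 68.

68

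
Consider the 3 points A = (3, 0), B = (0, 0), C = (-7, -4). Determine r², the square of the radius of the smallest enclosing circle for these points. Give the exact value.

Side lengths²: AB² = 9, AC² = 116, BC² = 65.
Since AC² = 116 ≥ 65 + 9 = 74, the angle opposite AC is not acute, so the smallest enclosing circle has AC as diameter.
Centre = midpoint of AC = (-2, -2), r² = 116/4 = 29.

29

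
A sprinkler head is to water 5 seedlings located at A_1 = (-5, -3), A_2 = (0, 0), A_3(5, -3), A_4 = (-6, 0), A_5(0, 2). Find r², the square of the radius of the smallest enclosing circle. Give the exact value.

The minimum enclosing circle of a finite set is fixed by two of the points (as a diameter) or three (as a circumcircle).
The farthest pair is A_3–A_4 with squared distance 130. The circle on this segment as diameter has centre (-0.5, -1.5) and r² = 130/4 = 32.5.
Check A_1: distance² to centre = 22.5 ≤ 32.5, so it lies inside.
All remaining points lie in this disk, and no smaller disk contains both endpoints, so this is the minimum enclosing circle.

32.5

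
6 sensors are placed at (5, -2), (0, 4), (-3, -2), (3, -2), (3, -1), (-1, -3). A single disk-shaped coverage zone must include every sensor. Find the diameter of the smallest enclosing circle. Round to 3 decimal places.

8.732

A smallest enclosing disk is always determined by at most three of the input points on its boundary.
The minimum enclosing circle is determined by three boundary points: (5, -2), (0, 4), (-3, -2).
Their circumcentre is (1, -0.25) with r² = 19.0625.
The farthest remaining point (-1, -3) is at distance² 11.5625 ≤ 19.0625.
Diameter = 2r = 2√(19.0625) ≈ 8.732.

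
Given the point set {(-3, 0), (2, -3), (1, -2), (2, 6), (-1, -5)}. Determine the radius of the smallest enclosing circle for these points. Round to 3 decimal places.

5.701

The minimum enclosing circle of a finite set is fixed by two of the points (as a diameter) or three (as a circumcircle).
The farthest pair is (2, 6)–(-1, -5) with squared distance 130. The circle on this segment as diameter has centre (0.5, 0.5) and r² = 130/4 = 32.5.
Check (-3, 0): distance² to centre = 12.5 ≤ 32.5, so it lies inside.
All remaining points lie in this disk, and no smaller disk contains both endpoints, so this is the minimum enclosing circle.
r = √(32.5) ≈ 5.701.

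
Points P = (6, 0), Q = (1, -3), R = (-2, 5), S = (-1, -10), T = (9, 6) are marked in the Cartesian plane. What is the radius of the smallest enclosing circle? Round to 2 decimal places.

The farthest pair is S–T with squared distance 356. The circle on this segment as diameter has centre (4, -2) and r² = 356/4 = 89.
Check P: distance² to centre = 8 ≤ 89, so it lies inside.
All remaining points lie in this disk, and no smaller disk contains both endpoints, so this is the minimum enclosing circle.
r = √89 ≈ 9.43.

9.43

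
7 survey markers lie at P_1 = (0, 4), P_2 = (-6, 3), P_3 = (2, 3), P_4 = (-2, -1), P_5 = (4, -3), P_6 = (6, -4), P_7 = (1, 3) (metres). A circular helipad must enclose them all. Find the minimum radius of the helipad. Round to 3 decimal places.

6.946

A smallest enclosing disk is always determined by at most three of the input points on its boundary.
The farthest pair is P_2–P_6 with squared distance 193. The circle on this segment as diameter has centre (0, -0.5) and r² = 193/4 = 48.25.
Check P_1: distance² to centre = 20.25 ≤ 48.25, so it lies inside.
All remaining points lie in this disk, and no smaller disk contains both endpoints, so this is the minimum enclosing circle.
r = √(48.25) ≈ 6.946.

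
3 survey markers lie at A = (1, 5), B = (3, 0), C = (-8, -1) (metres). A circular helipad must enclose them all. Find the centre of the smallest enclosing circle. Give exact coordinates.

Side lengths²: AB² = 29, AC² = 117, BC² = 122.
Since BC² = 122 < 117 + 29 = 146, the triangle is acute, so the smallest enclosing circle is the circumcircle.
Circumcentre = (-99/38, 25/38), r² = 22997/722.
Centre = (-99/38, 25/38).

(-99/38, 25/38)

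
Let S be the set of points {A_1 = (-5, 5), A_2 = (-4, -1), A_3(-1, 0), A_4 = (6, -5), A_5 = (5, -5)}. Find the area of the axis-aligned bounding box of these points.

110

x ranges over [-5, 6], width 11.
y ranges over [-5, 5], height 10.
Area = 11 × 10 = 110.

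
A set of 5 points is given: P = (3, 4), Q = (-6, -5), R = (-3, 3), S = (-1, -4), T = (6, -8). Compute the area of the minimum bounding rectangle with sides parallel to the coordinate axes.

144

x ranges over [-6, 6], width 12.
y ranges over [-8, 4], height 12.
Area = 12 × 12 = 144.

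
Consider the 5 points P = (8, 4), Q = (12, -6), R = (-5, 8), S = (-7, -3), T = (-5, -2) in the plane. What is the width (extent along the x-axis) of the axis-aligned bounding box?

19

max x = 12, min x = -7, so width = 19.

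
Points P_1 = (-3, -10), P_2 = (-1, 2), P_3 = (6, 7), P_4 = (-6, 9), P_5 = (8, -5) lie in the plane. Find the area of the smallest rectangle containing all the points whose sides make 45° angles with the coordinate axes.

364

In coordinates u = x + y, v = x − y the rectangle is axis-aligned; the map (x,y)→(u,v) scales areas by 2.
u-values: -13, 1, 13, 3, 3; range = 13 − (-13) = 26.
v-values: 7, -3, -1, -15, 13; range = 13 − (-15) = 28.
Area = (26 × 28) / 2 = 364.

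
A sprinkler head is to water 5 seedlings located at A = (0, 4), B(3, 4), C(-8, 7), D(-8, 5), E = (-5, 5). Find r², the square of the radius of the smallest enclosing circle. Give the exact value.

32.5

A smallest enclosing disk is always determined by at most three of the input points on its boundary.
The farthest pair is B–C with squared distance 130. The circle on this segment as diameter has centre (-2.5, 5.5) and r² = 130/4 = 32.5.
Check A: distance² to centre = 8.5 ≤ 32.5, so it lies inside.
All remaining points lie in this disk, and no smaller disk contains both endpoints, so this is the minimum enclosing circle.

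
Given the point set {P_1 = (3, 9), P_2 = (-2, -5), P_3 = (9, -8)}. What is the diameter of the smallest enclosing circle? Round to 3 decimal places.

Side lengths²: P_1P_2² = 221, P_1P_3² = 325, P_2P_3² = 130.
Since P_1P_3² = 325 < 221 + 130 = 351, the triangle is acute, so the smallest enclosing circle is the circumcircle.
Circumcentre = (139/26, 7/26), r² = 2125/26.
Diameter = 2r = 2√(2125/26) ≈ 18.081.

18.081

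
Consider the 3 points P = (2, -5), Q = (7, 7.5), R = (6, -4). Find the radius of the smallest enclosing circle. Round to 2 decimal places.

6.73

Side lengths²: PQ² = 181.25, PR² = 17, QR² = 133.25.
Since PQ² = 181.25 ≥ 133.25 + 17 = 150.25, the angle opposite PQ is not acute, so the smallest enclosing circle has PQ as diameter.
Centre = midpoint of PQ = (4.5, 1.25), r² = 181.25/4 = 45.3125.
r = √(45.3125) ≈ 6.73.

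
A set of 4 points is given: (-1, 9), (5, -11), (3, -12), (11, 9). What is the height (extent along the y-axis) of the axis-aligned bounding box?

21

max y = 9, min y = -12, so height = 21.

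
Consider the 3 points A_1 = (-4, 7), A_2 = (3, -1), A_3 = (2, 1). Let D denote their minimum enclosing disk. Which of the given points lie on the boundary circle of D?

Side lengths²: A_1A_2² = 113, A_1A_3² = 72, A_2A_3² = 5.
Since A_1A_2² = 113 ≥ 72 + 5 = 77, the angle opposite A_1A_2 is not acute, so the smallest enclosing circle has A_1A_2 as diameter.
Centre = midpoint of A_1A_2 = (-0.5, 3), r² = 113/4 = 28.25.
The points at distance exactly r from the centre are A_1, A_2 — 2 points.

A_1, A_2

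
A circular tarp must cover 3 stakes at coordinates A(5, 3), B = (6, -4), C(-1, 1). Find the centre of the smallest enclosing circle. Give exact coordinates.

Side lengths²: AB² = 50, AC² = 40, BC² = 74.
Since BC² = 74 < 50 + 40 = 90, the triangle is acute, so the smallest enclosing circle is the circumcircle.
Circumcentre = (65/22, -19/22), r² = 4625/242.
Centre = (65/22, -19/22).

(65/22, -19/22)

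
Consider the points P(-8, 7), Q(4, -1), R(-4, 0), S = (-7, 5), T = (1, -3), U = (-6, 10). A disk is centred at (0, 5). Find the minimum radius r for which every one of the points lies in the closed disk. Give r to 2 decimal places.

The required radius is the distance from (0, 5) to the farthest point.
Squared distances: 68, 52, 41, 49, 65, 61.
Maximum is 68, attained at P.
r = √68 ≈ 8.25.

8.25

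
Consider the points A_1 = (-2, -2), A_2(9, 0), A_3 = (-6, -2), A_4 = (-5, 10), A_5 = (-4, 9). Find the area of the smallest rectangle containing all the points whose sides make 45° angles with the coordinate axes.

In coordinates u = x + y, v = x − y the rectangle is axis-aligned; the map (x,y)→(u,v) scales areas by 2.
u-values: -4, 9, -8, 5, 5; range = 9 − (-8) = 17.
v-values: 0, 9, -4, -15, -13; range = 9 − (-15) = 24.
Area = (17 × 24) / 2 = 204.

204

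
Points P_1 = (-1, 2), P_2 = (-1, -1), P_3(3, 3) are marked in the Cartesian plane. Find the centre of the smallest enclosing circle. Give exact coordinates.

(1, 1)

Side lengths²: P_1P_2² = 9, P_1P_3² = 17, P_2P_3² = 32.
Since P_2P_3² = 32 ≥ 17 + 9 = 26, the angle opposite P_2P_3 is not acute, so the smallest enclosing circle has P_2P_3 as diameter.
Centre = midpoint of P_2P_3 = (1, 1), r² = 32/4 = 8.
Centre = (1, 1).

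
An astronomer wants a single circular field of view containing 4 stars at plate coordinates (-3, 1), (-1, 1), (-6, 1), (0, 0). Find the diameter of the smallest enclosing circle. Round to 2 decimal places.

6.08

By Welzl's lemma the MEC is supported by two points (diametrically opposite) or three points (on a circumcircle).
The farthest pair is (-6, 1)–(0, 0) with squared distance 37. The circle on this segment as diameter has centre (-3, 0.5) and r² = 37/4 = 9.25.
Check (-3, 1): distance² to centre = 0.25 ≤ 9.25, so it lies inside.
All remaining points lie in this disk, and no smaller disk contains both endpoints, so this is the minimum enclosing circle.
Diameter = 2r = 2√(9.25) ≈ 6.08.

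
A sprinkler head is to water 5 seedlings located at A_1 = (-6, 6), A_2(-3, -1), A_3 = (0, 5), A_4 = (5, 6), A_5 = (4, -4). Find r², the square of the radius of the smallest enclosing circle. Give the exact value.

By Welzl's lemma the MEC is supported by two points (diametrically opposite) or three points (on a circumcircle).
The minimum enclosing circle is determined by three boundary points: A_1, A_4, A_5.
Their circumcentre is (-0.5, 1.5) with r² = 50.5.
The farthest remaining point A_2 is at distance² 12.5 ≤ 50.5.

50.5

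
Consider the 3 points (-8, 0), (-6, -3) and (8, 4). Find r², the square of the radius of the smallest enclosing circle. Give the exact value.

Call the three points A, B, C in the order given.
Side lengths²: AB² = 13, AC² = 272, BC² = 245.
Since AC² = 272 ≥ 245 + 13 = 258, the angle opposite AC is not acute, so the smallest enclosing circle has AC as diameter.
Centre = midpoint of AC = (0, 2), r² = 272/4 = 68.

68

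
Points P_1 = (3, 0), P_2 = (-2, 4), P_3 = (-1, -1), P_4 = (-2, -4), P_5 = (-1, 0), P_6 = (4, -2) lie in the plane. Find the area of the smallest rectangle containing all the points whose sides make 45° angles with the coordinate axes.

54

In coordinates u = x + y, v = x − y the rectangle is axis-aligned; the map (x,y)→(u,v) scales areas by 2.
u-values: 3, 2, -2, -6, -1, 2; range = 3 − (-6) = 9.
v-values: 3, -6, 0, 2, -1, 6; range = 6 − (-6) = 12.
Area = (9 × 12) / 2 = 54.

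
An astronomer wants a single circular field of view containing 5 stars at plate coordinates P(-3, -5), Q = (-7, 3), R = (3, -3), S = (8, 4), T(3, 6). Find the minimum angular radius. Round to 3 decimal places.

The minimum enclosing circle is determined by three boundary points: P, Q, S.
Their circumcentre is (19/31, 56/31) with r² = 57065/961.
The farthest remaining point R is at distance² 27677/961 ≤ 57065/961.
r = √(57065/961) ≈ 7.706.

7.706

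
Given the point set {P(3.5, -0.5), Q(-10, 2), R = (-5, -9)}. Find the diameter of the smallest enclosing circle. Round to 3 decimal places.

14.663

Side lengths²: PQ² = 188.5, PR² = 144.5, QR² = 146.
Since PQ² = 188.5 < 146 + 144.5 = 290.5, the triangle is acute, so the smallest enclosing circle is the circumcircle.
Circumcentre = (-3.71875, -1.78125), r² = 53.751953125.
Diameter = 2r = 2√(53.751953125) ≈ 14.663.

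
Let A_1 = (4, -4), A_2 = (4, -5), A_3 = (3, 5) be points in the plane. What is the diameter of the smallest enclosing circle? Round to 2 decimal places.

Side lengths²: A_1A_2² = 1, A_1A_3² = 82, A_2A_3² = 101.
Since A_2A_3² = 101 ≥ 82 + 1 = 83, the angle opposite A_2A_3 is not acute, so the smallest enclosing circle has A_2A_3 as diameter.
Centre = midpoint of A_2A_3 = (3.5, 0), r² = 101/4 = 25.25.
Diameter = 2r = 2√(25.25) ≈ 10.05.

10.05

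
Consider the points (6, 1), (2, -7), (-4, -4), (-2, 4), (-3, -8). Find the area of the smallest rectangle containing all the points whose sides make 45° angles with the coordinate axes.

135

In coordinates u = x + y, v = x − y the rectangle is axis-aligned; the map (x,y)→(u,v) scales areas by 2.
u-values: 7, -5, -8, 2, -11; range = 7 − (-11) = 18.
v-values: 5, 9, 0, -6, 5; range = 9 − (-6) = 15.
Area = (18 × 15) / 2 = 135.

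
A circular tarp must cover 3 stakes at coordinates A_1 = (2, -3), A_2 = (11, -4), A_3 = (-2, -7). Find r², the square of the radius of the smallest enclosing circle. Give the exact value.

44.5

Side lengths²: A_1A_2² = 82, A_1A_3² = 32, A_2A_3² = 178.
Since A_2A_3² = 178 ≥ 82 + 32 = 114, the angle opposite A_2A_3 is not acute, so the smallest enclosing circle has A_2A_3 as diameter.
Centre = midpoint of A_2A_3 = (4.5, -5.5), r² = 178/4 = 44.5.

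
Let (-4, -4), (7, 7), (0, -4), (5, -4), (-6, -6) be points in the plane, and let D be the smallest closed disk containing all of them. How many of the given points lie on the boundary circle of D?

2

A smallest enclosing disk is always determined by at most three of the input points on its boundary.
The farthest pair is (7, 7)–(-6, -6) with squared distance 338. The circle on this segment as diameter has centre (0.5, 0.5) and r² = 338/4 = 84.5.
Check (-4, -4): distance² to centre = 40.5 ≤ 84.5, so it lies inside.
All remaining points lie in this disk, and no smaller disk contains both endpoints, so this is the minimum enclosing circle.
The points at distance exactly r from the centre are (7, 7), (-6, -6) — 2 points.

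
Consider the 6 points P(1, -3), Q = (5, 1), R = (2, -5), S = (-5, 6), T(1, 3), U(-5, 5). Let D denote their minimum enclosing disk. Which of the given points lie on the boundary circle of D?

Q, R, S

The minimum enclosing circle of a finite set is fixed by two of the points (as a diameter) or three (as a circumcircle).
The farthest pair is R–S with squared distance 170. The circle on this segment as diameter has centre (-1.5, 0.5) and r² = 170/4 = 42.5.
Check P: distance² to centre = 18.5 ≤ 42.5, so it lies inside.
All remaining points lie in this disk, and no smaller disk contains both endpoints, so this is the minimum enclosing circle.
The points at distance exactly r from the centre are Q, R, S — 3 points.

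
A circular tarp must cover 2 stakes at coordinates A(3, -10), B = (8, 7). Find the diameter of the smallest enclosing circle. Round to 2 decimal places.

The smallest circle enclosing two points has them as diameter endpoints.
Centre = midpoint = (5.5, -1.5); r² = |AB|²/4 = 314/4 = 78.5.
Diameter = 2r = 2√(78.5) ≈ 17.72.

17.72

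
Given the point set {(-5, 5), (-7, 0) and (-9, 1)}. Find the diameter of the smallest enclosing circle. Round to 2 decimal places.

Call the three points A, B, C in the order given.
Side lengths²: AB² = 29, AC² = 32, BC² = 5.
Since AC² = 32 < 29 + 5 = 34, the triangle is acute, so the smallest enclosing circle is the circumcircle.
Circumcentre = (-41/6, 17/6), r² = 145/18.
Diameter = 2r = 2√(145/18) ≈ 5.68.

5.68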